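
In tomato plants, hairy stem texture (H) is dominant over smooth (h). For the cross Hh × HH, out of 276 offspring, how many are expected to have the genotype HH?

Punnett square for Hh × HH:
Offspring genotypes: 2 HH, 2 Hh
Total offspring: 4
Count with target: 2
Probability: 2/4 = 1/2
Expected count = 1/2 × 276 = 138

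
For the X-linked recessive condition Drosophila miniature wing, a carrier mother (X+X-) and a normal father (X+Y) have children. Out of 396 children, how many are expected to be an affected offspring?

Cross: X+X- × X+Y
Offspring: 1 X+X+, 1 X+Y, 1 X+X-, 1 X-Y
Probability of an affected offspring: 1/4
Expected count = 1/4 × 396 = 99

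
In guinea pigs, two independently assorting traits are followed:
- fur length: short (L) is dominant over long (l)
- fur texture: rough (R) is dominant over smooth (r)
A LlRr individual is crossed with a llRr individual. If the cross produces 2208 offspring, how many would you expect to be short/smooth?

Dihybrid cross LlRr × llRr — consider each gene separately:
fur length: Ll × ll → 2 Ll, 2 ll → 2 L_ : 2 ll (out of 4)
fur texture: Rr × Rr → 1 RR, 2 Rr, 1 rr → 3 R_ : 1 rr (out of 4)
Combine (counts out of 4 × 4 = 16): short/rough (L_R_) = 2×3 = 6; short/smooth (L_rr) = 2×1 = 2; long/rough (llR_) = 2×3 = 6; long/smooth (llrr) = 2×1 = 2
Phenotype counts (out of 16): 6 short/rough, 2 short/smooth, 6 long/rough, 2 long/smooth
short/smooth: 2 out of 16 → fraction 1/8
Expected count = 1/8 × 2208 = 276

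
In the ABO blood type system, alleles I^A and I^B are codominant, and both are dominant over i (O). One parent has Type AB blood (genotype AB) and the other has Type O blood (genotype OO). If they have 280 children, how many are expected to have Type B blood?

Cross: AB × OO
Possible offspring genotypes: 2 AO, 2 BO
Blood type counts: 2 Type A, 2 Type B
Probability of Type B: 2/4 = 1/2
Expected count = 1/2 × 280 = 140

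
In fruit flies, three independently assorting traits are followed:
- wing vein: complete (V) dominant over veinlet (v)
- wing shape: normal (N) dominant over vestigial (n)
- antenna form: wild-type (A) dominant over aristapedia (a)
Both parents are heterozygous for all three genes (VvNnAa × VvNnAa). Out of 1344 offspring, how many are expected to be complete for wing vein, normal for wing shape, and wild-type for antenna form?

Trihybrid cross: VvNnAa × VvNnAa
Each trait segregates independently with a 3:1 phenotypic ratio, so each gene contributes 3/4 (dominant) or 1/4 (recessive).
Target: complete (wing vein), normal (wing shape), wild-type (antenna form)
Probability = product of independent per-trait probabilities
= 3/4 × 3/4 × 3/4 = 27/64
Expected count = 27/64 × 1344 = 567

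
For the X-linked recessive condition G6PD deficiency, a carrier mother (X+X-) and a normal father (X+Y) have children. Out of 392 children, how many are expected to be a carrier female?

Cross: X+X- × X+Y
Offspring: 1 X+X+, 1 X+Y, 1 X+X-, 1 X-Y
Probability of a carrier female: 1/4
Expected count = 1/4 × 392 = 98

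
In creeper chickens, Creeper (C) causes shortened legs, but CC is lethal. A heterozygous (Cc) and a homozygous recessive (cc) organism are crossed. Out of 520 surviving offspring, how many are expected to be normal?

Cross: Cc × cc
Punnett square offspring (before lethality): 2 Cc, 2 cc
No CC offspring are produced in this cross.
normal: 2 out of 4 → fraction 1/2
Expected count = 1/2 × 520 = 260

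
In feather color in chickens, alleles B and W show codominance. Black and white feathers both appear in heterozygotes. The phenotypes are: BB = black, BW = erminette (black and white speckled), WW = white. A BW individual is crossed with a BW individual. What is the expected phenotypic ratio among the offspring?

Punnett square for BW × BW:
Offspring genotypes: 1 BB, 2 BW, 1 WW
Phenotype counts: 1 black, 2 erminette (black and white speckled), 1 white
Ratio: 1 black : 2 erminette (black and white speckled) : 1 white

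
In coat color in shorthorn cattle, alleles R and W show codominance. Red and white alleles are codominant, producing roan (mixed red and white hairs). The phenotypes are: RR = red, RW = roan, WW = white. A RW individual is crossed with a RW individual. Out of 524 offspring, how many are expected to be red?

Punnett square for RW × RW:
Offspring genotypes: 1 RR, 2 RW, 1 WW
Phenotype counts: 1 red, 2 roan, 1 white
red: 1 out of 4 → fraction 1/4
Expected count = 1/4 × 524 = 131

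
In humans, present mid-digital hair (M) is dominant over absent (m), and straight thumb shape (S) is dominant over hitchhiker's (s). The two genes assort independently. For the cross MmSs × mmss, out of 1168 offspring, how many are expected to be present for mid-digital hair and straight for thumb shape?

Dihybrid cross MmSs × mmss — consider each gene separately:
mid-digital hair: Mm × mm → 2 Mm, 2 mm → 2 M_ : 2 mm (out of 4)
thumb shape: Ss × ss → 2 Ss, 2 ss → 2 S_ : 2 ss (out of 4)
Looking for: present (M_) and straight (S_)
P(present) = 2/4, P(straight) = 2/4
P(both) = 2/4 × 2/4 = 4/16 = 1/4
Expected count = 1/4 × 1168 = 292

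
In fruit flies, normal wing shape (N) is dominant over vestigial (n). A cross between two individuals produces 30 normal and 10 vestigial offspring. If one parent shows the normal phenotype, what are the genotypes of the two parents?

Observed offspring: 30 normal, 10 vestigial
The observed ratio simplifies to 3:1. Vestigial (nn) offspring appear, so each parent must contribute one n allele. The parent stated to show normal carries N, so it is Nn. The other parent is then either Nn or nn: Nn × nn would give a 1:1 split, whereas Nn × Nn gives 3:1 — matching the data. So both parents are heterozygous (Nn × Nn).
Parent genotypes: Nn × Nn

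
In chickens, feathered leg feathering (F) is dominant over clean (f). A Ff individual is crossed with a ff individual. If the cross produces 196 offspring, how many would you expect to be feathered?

Punnett square for Ff × ff:
Offspring genotypes: 2 Ff, 2 ff
feathered: 2, clean: 2
feathered: 2 out of 4 → fraction 1/2
Expected count = 1/2 × 196 = 98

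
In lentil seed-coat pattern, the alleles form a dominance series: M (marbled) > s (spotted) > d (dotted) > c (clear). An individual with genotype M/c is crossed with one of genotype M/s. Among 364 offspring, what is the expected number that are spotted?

Cross: M/c × M/s
Allele dominance: M > s > d > c
Offspring genotypes: 1 M/M, 1 M/s, 1 M/c, 1 s/c
Phenotype counts: 3 marbled, 1 spotted
spotted: 1 out of 4 → fraction 1/4
Expected count = 1/4 × 364 = 91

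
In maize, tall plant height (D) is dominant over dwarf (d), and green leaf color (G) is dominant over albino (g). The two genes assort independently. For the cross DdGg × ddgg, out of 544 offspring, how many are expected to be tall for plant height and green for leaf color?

Dihybrid cross DdGg × ddgg — consider each gene separately:
plant height: Dd × dd → 2 Dd, 2 dd → 2 D_ : 2 dd (out of 4)
leaf color: Gg × gg → 2 Gg, 2 gg → 2 G_ : 2 gg (out of 4)
Looking for: tall (D_) and green (G_)
P(tall) = 2/4, P(green) = 2/4
P(both) = 2/4 × 2/4 = 4/16 = 1/4
Expected count = 1/4 × 544 = 136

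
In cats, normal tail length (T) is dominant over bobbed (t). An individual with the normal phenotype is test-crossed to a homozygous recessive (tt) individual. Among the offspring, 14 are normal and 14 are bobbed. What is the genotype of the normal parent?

Test cross: ? × tt
Offspring: 14 normal, 14 bobbed — approximately 1:1.
A 1:1 ratio in a test cross indicates the unknown parent is heterozygous (Tt).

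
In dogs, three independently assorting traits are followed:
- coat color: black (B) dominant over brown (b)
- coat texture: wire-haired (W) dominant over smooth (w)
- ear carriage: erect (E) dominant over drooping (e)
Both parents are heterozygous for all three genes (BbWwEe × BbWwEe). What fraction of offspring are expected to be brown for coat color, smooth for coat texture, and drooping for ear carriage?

Trihybrid cross: BbWwEe × BbWwEe
Each trait segregates independently with a 3:1 phenotypic ratio, so each gene contributes 3/4 (dominant) or 1/4 (recessive).
Target: brown (coat color), smooth (coat texture), drooping (ear carriage)
Probability = product of independent per-trait probabilities
= 1/4 × 1/4 × 1/4 = 1/64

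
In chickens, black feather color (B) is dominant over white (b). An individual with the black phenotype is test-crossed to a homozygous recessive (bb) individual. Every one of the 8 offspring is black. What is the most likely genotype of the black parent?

Test cross: ? × bb
All offspring are black.
If the unknown parent were heterozygous (Bb), about half of 8 offspring would be white; none are. The unknown parent is most likely homozygous dominant (BB).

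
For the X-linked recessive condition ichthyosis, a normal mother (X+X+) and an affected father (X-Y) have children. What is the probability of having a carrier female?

Cross: X+X+ × X-Y
Offspring: 2 X+X-, 2 X+Y
Probability of a carrier female: 2/4 = 1/2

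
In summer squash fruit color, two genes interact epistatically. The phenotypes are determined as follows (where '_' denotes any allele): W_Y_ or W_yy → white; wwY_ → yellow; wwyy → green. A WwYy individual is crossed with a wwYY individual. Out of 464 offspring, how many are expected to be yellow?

Cross: WwYy × wwYY — consider each gene separately:
W gene: Ww × ww → 2 Ww, 2 ww → 2 W_ : 2 ww (out of 4)
Y gene: Yy × YY → 2 YY, 2 Yy → 4 Y_ (out of 4)
Genotype classes (out of 4 × 4 = 16): W_Y_ = 2×4 = 8; wwY_ = 2×4 = 8
Apply the phenotype rules: W_Y_ (8) → white; wwY_ (8) → yellow
Phenotype counts (out of 16): 8 white, 8 yellow
yellow: 8 out of 16 → fraction 1/2
Expected count = 1/2 × 464 = 232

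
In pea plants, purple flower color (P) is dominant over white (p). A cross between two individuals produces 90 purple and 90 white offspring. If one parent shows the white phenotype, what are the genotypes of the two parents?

Observed offspring: 90 purple, 90 white
The observed ratio simplifies to 1:1. One parent shows white, so its genotype must be pp. A 1:1 offspring split requires the other parent to be heterozygous (Pp).
Parent genotypes: pp × Pp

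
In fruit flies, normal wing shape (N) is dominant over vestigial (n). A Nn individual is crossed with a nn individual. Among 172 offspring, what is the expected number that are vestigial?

Punnett square for Nn × nn:
Offspring genotypes: 2 Nn, 2 nn
normal: 2, vestigial: 2
vestigial: 2 out of 4 → fraction 1/2
Expected count = 1/2 × 172 = 86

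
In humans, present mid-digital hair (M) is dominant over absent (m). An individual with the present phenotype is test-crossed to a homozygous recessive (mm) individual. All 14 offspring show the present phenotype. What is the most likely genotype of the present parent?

Test cross: ? × mm
All offspring are present.
If the unknown parent were heterozygous (Mm), about half of 14 offspring would be absent; none are. The unknown parent is most likely homozygous dominant (MM).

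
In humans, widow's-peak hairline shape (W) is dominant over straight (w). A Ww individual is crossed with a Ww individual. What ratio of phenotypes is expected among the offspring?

Punnett square for Ww × Ww:
Offspring genotypes: 1 WW, 2 Ww, 1 ww
widow's-peak: 3, straight: 1
Ratio: 3:1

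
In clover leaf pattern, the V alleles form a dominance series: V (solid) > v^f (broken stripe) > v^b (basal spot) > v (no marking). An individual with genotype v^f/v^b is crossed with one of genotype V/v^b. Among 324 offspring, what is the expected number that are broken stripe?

Cross: v^f/v^b × V/v^b
Allele dominance: V > v^f > v^b > v
Offspring genotypes: 1 V/v^f, 1 v^f/v^b, 1 V/v^b, 1 v^b/v^b
Phenotype counts: 2 solid, 1 broken stripe, 1 basal spot
broken stripe: 1 out of 4 → fraction 1/4
Expected count = 1/4 × 324 = 81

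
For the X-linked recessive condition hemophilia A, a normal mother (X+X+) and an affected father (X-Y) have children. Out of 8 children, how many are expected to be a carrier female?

Cross: X+X+ × X-Y
Offspring: 2 X+X-, 2 X+Y
Probability of a carrier female: 2/4 = 1/2
Expected count = 1/2 × 8 = 4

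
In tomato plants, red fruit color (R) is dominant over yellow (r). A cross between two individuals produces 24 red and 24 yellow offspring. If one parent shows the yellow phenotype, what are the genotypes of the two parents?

Observed offspring: 24 red, 24 yellow
The observed ratio simplifies to 1:1. One parent shows yellow, so its genotype must be rr. A 1:1 offspring split requires the other parent to be heterozygous (Rr).
Parent genotypes: rr × Rr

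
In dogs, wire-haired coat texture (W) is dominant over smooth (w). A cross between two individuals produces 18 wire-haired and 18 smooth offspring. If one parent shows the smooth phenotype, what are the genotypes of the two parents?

Observed offspring: 18 wire-haired, 18 smooth
The observed ratio simplifies to 1:1. One parent shows smooth, so its genotype must be ww. A 1:1 offspring split requires the other parent to be heterozygous (Ww).
Parent genotypes: ww × Ww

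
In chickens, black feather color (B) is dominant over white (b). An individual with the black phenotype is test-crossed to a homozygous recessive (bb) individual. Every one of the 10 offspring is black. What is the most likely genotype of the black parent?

Test cross: ? × bb
All offspring are black.
If the unknown parent were heterozygous (Bb), about half of 10 offspring would be white; none are. The unknown parent is most likely homozygous dominant (BB).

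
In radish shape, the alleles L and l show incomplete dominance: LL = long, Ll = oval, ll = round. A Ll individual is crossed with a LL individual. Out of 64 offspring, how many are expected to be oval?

Punnett square for Ll × LL:
Offspring genotypes: 2 LL, 2 Ll
Phenotype counts: 2 long, 2 oval
oval: 2 out of 4 → fraction 1/2
Expected count = 1/2 × 64 = 32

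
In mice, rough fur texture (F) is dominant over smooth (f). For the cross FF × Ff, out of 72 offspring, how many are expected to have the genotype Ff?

Punnett square for FF × Ff:
Offspring genotypes: 2 FF, 2 Ff
Total offspring: 4
Count with target: 2
Probability: 2/4 = 1/2
Expected count = 1/2 × 72 = 36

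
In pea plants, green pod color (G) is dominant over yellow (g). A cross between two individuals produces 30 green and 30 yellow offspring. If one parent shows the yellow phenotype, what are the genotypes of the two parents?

Observed offspring: 30 green, 30 yellow
The observed ratio simplifies to 1:1. One parent shows yellow, so its genotype must be gg. A 1:1 offspring split requires the other parent to be heterozygous (Gg).
Parent genotypes: gg × Gg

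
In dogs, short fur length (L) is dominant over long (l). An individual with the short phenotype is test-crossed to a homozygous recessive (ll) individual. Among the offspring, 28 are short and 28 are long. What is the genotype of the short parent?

Test cross: ? × ll
Offspring: 28 short, 28 long — approximately 1:1.
A 1:1 ratio in a test cross indicates the unknown parent is heterozygous (Ll).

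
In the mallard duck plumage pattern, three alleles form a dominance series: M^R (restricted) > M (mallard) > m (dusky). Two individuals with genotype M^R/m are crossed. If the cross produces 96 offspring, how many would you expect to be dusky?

Cross: M^R/m × M^R/m
Allele dominance: M^R > M > m
Offspring genotypes: 1 M^R/M^R, 2 M^R/m, 1 m/m
Phenotype counts: 3 restricted, 1 dusky
dusky: 1 out of 4 → fraction 1/4
Expected count = 1/4 × 96 = 24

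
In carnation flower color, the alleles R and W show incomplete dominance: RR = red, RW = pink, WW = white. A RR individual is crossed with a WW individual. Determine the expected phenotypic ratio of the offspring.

Punnett square for RR × WW:
Offspring genotypes: 4 RW
Phenotype counts: 4 pink
Ratio: all pink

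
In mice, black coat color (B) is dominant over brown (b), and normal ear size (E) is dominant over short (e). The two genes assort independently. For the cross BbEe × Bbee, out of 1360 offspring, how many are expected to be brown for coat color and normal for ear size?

Dihybrid cross BbEe × Bbee — consider each gene separately:
coat color: Bb × Bb → 1 BB, 2 Bb, 1 bb → 3 B_ : 1 bb (out of 4)
ear size: Ee × ee → 2 Ee, 2 ee → 2 E_ : 2 ee (out of 4)
Looking for: brown (bb) and normal (E_)
P(brown) = 1/4, P(normal) = 2/4
P(both) = 1/4 × 2/4 = 2/16 = 1/8
Expected count = 1/8 × 1360 = 170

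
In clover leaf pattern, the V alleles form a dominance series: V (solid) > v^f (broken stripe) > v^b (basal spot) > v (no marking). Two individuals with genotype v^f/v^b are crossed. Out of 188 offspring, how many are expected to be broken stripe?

Cross: v^f/v^b × v^f/v^b
Allele dominance: V > v^f > v^b > v
Offspring genotypes: 1 v^f/v^f, 2 v^f/v^b, 1 v^b/v^b
Phenotype counts: 3 broken stripe, 1 basal spot
broken stripe: 3 out of 4 → fraction 3/4
Expected count = 3/4 × 188 = 141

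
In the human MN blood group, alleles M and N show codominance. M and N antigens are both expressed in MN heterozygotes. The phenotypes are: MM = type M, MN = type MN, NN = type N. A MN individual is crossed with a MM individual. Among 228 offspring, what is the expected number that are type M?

Punnett square for MN × MM:
Offspring genotypes: 2 MM, 2 MN
Phenotype counts: 2 type M, 2 type MN
type M: 2 out of 4 → fraction 1/2
Expected count = 1/2 × 228 = 114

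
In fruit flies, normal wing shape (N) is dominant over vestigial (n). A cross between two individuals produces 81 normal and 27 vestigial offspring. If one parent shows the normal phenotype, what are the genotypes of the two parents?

Observed offspring: 81 normal, 27 vestigial
The observed ratio simplifies to 3:1. Vestigial (nn) offspring appear, so each parent must contribute one n allele. The parent stated to show normal carries N, so it is Nn. The other parent is then either Nn or nn: Nn × nn would give a 1:1 split, whereas Nn × Nn gives 3:1 — matching the data. So both parents are heterozygous (Nn × Nn).
Parent genotypes: Nn × Nn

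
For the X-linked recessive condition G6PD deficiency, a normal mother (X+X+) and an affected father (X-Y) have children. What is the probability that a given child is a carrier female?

Cross: X+X+ × X-Y
Offspring: 2 X+X-, 2 X+Y
Probability of a carrier female: 2/4 = 1/2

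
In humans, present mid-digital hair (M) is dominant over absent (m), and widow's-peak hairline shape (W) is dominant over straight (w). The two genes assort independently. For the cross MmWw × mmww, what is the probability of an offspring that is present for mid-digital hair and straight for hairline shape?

Dihybrid cross MmWw × mmww — consider each gene separately:
mid-digital hair: Mm × mm → 2 Mm, 2 mm → 2 M_ : 2 mm (out of 4)
hairline shape: Ww × ww → 2 Ww, 2 ww → 2 W_ : 2 ww (out of 4)
Looking for: present (M_) and straight (ww)
P(present) = 2/4, P(straight) = 2/4
P(both) = 2/4 × 2/4 = 4/16 = 1/4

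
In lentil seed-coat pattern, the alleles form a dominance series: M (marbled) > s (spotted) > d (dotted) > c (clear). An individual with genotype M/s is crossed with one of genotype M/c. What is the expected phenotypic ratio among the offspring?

Cross: M/s × M/c
Allele dominance: M > s > d > c
Offspring genotypes: 1 M/M, 1 M/c, 1 M/s, 1 s/c
Phenotype counts: 3 marbled, 1 spotted
Ratio: 3 marbled : 1 spotted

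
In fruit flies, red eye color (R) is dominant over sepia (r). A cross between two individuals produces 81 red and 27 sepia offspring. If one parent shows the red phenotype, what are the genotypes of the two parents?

Observed offspring: 81 red, 27 sepia
The observed ratio simplifies to 3:1. Sepia (rr) offspring appear, so each parent must contribute one r allele. The parent stated to show red carries R, so it is Rr. The other parent is then either Rr or rr: Rr × rr would give a 1:1 split, whereas Rr × Rr gives 3:1 — matching the data. So both parents are heterozygous (Rr × Rr).
Parent genotypes: Rr × Rr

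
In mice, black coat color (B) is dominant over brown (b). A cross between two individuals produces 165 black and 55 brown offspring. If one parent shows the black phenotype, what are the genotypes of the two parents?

Observed offspring: 165 black, 55 brown
The observed ratio simplifies to 3:1. Brown (bb) offspring appear, so each parent must contribute one b allele. The parent stated to show black carries B, so it is Bb. The other parent is then either Bb or bb: Bb × bb would give a 1:1 split, whereas Bb × Bb gives 3:1 — matching the data. So both parents are heterozygous (Bb × Bb).
Parent genotypes: Bb × Bb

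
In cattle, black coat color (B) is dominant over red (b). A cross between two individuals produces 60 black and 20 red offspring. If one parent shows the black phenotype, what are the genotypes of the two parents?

Observed offspring: 60 black, 20 red
The observed ratio simplifies to 3:1. Red (bb) offspring appear, so each parent must contribute one b allele. The parent stated to show black carries B, so it is Bb. The other parent is then either Bb or bb: Bb × bb would give a 1:1 split, whereas Bb × Bb gives 3:1 — matching the data. So both parents are heterozygous (Bb × Bb).
Parent genotypes: Bb × Bb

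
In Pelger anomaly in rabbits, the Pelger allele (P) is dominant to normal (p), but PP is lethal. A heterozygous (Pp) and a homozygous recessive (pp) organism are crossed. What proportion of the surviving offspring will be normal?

Cross: Pp × pp
Punnett square offspring (before lethality): 2 Pp, 2 pp
No PP offspring are produced in this cross.
normal: 2 out of 4
Probability: 2/4 = 1/2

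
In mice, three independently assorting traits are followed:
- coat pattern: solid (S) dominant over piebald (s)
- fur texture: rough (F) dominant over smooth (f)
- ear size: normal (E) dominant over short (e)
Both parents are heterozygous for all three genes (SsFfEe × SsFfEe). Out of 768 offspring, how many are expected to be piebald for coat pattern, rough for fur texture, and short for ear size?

Trihybrid cross: SsFfEe × SsFfEe
Each trait segregates independently with a 3:1 phenotypic ratio, so each gene contributes 3/4 (dominant) or 1/4 (recessive).
Target: piebald (coat pattern), rough (fur texture), short (ear size)
Probability = product of independent per-trait probabilities
= 1/4 × 3/4 × 1/4 = 3/64
Expected count = 3/64 × 768 = 36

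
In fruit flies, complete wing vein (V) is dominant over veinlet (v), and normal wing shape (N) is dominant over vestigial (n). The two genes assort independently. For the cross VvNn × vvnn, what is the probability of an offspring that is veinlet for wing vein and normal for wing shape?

Dihybrid cross VvNn × vvnn — consider each gene separately:
wing vein: Vv × vv → 2 Vv, 2 vv → 2 V_ : 2 vv (out of 4)
wing shape: Nn × nn → 2 Nn, 2 nn → 2 N_ : 2 nn (out of 4)
Looking for: veinlet (vv) and normal (N_)
P(veinlet) = 2/4, P(normal) = 2/4
P(both) = 2/4 × 2/4 = 4/16 = 1/4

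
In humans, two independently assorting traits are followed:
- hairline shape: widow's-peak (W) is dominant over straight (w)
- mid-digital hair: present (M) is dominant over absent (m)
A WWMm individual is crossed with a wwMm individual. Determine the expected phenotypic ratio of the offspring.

Dihybrid cross WWMm × wwMm — consider each gene separately:
hairline shape: WW × ww → 4 Ww → 4 W_ (out of 4)
mid-digital hair: Mm × Mm → 1 MM, 2 Mm, 1 mm → 3 M_ : 1 mm (out of 4)
Combine (counts out of 4 × 4 = 16): widow's-peak/present (W_M_) = 4×3 = 12; widow's-peak/absent (W_mm) = 4×1 = 4
Phenotype counts (out of 16): 12 widow's-peak/present, 4 widow's-peak/absent
Ratio: 3 widow's-peak/present : 1 widow's-peak/absent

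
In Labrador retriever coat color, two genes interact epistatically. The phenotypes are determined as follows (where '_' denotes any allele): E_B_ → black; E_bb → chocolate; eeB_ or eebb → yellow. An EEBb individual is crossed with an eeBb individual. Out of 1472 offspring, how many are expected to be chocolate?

Cross: EEBb × eeBb — consider each gene separately:
E gene: EE × ee → 4 Ee → 4 E_ (out of 4)
B gene: Bb × Bb → 1 BB, 2 Bb, 1 bb → 3 B_ : 1 bb (out of 4)
Genotype classes (out of 4 × 4 = 16): E_B_ = 4×3 = 12; E_bb = 4×1 = 4
Apply the phenotype rules: E_B_ (12) → black; E_bb (4) → chocolate
Phenotype counts (out of 16): 12 black, 4 chocolate
chocolate: 4 out of 16 → fraction 1/4
Expected count = 1/4 × 1472 = 368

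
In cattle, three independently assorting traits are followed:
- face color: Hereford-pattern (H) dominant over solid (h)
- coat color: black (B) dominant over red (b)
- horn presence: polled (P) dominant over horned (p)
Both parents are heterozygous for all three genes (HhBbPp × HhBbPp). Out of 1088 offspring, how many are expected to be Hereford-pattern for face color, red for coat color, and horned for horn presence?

Trihybrid cross: HhBbPp × HhBbPp
Each trait segregates independently with a 3:1 phenotypic ratio, so each gene contributes 3/4 (dominant) or 1/4 (recessive).
Target: Hereford-pattern (face color), red (coat color), horned (horn presence)
Probability = product of independent per-trait probabilities
= 3/4 × 1/4 × 1/4 = 3/64
Expected count = 3/64 × 1088 = 51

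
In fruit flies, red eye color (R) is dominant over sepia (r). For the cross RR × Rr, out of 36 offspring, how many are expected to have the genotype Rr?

Punnett square for RR × Rr:
Offspring genotypes: 2 RR, 2 Rr
Total offspring: 4
Count with target: 2
Probability: 2/4 = 1/2
Expected count = 1/2 × 36 = 18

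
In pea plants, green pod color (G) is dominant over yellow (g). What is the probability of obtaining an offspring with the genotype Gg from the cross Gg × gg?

Punnett square for Gg × gg:
Offspring genotypes: 2 Gg, 2 gg
Total offspring: 4
Count with target: 2
Probability: 2/4 = 1/2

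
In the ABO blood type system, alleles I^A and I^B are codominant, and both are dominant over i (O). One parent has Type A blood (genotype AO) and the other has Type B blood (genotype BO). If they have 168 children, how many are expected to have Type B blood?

Cross: AO × BO
Possible offspring genotypes: 1 AB, 1 AO, 1 BO, 1 OO
Blood type counts: 1 Type AB, 1 Type A, 1 Type B, 1 Type O
Probability of Type B: 1/4
Expected count = 1/4 × 168 = 42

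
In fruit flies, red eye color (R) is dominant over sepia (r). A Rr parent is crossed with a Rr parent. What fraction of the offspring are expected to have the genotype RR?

Punnett square for Rr × Rr:
Offspring genotypes: 1 RR, 2 Rr, 1 rr
Total offspring: 4
Count with target: 1
Probability: 1/4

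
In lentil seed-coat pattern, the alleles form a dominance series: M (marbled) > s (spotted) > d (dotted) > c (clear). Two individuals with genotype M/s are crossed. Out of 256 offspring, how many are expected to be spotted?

Cross: M/s × M/s
Allele dominance: M > s > d > c
Offspring genotypes: 1 M/M, 2 M/s, 1 s/s
Phenotype counts: 3 marbled, 1 spotted
spotted: 1 out of 4 → fraction 1/4
Expected count = 1/4 × 256 = 64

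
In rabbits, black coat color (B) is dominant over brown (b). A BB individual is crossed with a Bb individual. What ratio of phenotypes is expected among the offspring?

Punnett square for BB × Bb:
Offspring genotypes: 2 BB, 2 Bb
black: 4, brown: 0
Ratio: all black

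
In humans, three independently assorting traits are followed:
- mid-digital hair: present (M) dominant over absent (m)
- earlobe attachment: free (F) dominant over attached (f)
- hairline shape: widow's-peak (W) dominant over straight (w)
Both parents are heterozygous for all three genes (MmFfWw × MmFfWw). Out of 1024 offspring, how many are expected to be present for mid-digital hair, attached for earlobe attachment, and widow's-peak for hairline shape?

Trihybrid cross: MmFfWw × MmFfWw
Each trait segregates independently with a 3:1 phenotypic ratio, so each gene contributes 3/4 (dominant) or 1/4 (recessive).
Target: present (mid-digital hair), attached (earlobe attachment), widow's-peak (hairline shape)
Probability = product of independent per-trait probabilities
= 3/4 × 1/4 × 3/4 = 9/64
Expected count = 9/64 × 1024 = 144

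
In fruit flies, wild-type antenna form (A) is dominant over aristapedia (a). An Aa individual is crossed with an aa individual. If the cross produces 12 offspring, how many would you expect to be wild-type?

Punnett square for Aa × aa:
Offspring genotypes: 2 Aa, 2 aa
wild-type: 2, aristapedia: 2
wild-type: 2 out of 4 → fraction 1/2
Expected count = 1/2 × 12 = 6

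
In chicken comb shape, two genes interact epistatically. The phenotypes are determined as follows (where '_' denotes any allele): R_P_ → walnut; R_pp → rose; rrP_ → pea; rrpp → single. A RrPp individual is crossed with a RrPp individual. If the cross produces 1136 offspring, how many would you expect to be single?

Cross: RrPp × RrPp — consider each gene separately:
R gene: Rr × Rr → 1 RR, 2 Rr, 1 rr → 3 R_ : 1 rr (out of 4)
P gene: Pp × Pp → 1 PP, 2 Pp, 1 pp → 3 P_ : 1 pp (out of 4)
Genotype classes (out of 4 × 4 = 16): R_P_ = 3×3 = 9; R_pp = 3×1 = 3; rrP_ = 1×3 = 3; rrpp = 1×1 = 1
Apply the phenotype rules: R_P_ (9) → walnut; R_pp (3) → rose; rrP_ (3) → pea; rrpp (1) → single
Phenotype counts (out of 16): 9 walnut, 3 rose, 3 pea, 1 single
single: 1 out of 16 → fraction 1/16
Expected count = 1/16 × 1136 = 71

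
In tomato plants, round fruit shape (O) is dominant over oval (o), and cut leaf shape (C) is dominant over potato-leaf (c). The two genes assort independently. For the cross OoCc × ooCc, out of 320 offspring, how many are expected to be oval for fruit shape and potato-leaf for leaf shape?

Dihybrid cross OoCc × ooCc — consider each gene separately:
fruit shape: Oo × oo → 2 Oo, 2 oo → 2 O_ : 2 oo (out of 4)
leaf shape: Cc × Cc → 1 CC, 2 Cc, 1 cc → 3 C_ : 1 cc (out of 4)
Looking for: oval (oo) and potato-leaf (cc)
P(oval) = 2/4, P(potato-leaf) = 1/4
P(both) = 2/4 × 1/4 = 2/16 = 1/8
Expected count = 1/8 × 320 = 40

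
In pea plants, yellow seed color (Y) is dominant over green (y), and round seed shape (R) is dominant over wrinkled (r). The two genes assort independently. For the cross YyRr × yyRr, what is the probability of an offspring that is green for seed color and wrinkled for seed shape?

Dihybrid cross YyRr × yyRr — consider each gene separately:
seed color: Yy × yy → 2 Yy, 2 yy → 2 Y_ : 2 yy (out of 4)
seed shape: Rr × Rr → 1 RR, 2 Rr, 1 rr → 3 R_ : 1 rr (out of 4)
Looking for: green (yy) and wrinkled (rr)
P(green) = 2/4, P(wrinkled) = 1/4
P(both) = 2/4 × 1/4 = 2/16 = 1/8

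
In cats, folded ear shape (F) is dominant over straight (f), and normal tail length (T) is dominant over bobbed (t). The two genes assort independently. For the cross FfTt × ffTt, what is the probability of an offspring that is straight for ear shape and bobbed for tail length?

Dihybrid cross FfTt × ffTt — consider each gene separately:
ear shape: Ff × ff → 2 Ff, 2 ff → 2 F_ : 2 ff (out of 4)
tail length: Tt × Tt → 1 TT, 2 Tt, 1 tt → 3 T_ : 1 tt (out of 4)
Looking for: straight (ff) and bobbed (tt)
P(straight) = 2/4, P(bobbed) = 1/4
P(both) = 2/4 × 1/4 = 2/16 = 1/8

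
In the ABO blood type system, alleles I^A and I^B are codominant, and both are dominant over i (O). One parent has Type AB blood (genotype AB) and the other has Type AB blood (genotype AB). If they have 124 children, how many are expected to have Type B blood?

Cross: AB × AB
Possible offspring genotypes: 1 AA, 2 AB, 1 BB
Blood type counts: 1 Type A, 2 Type AB, 1 Type B
Probability of Type B: 1/4
Expected count = 1/4 × 124 = 31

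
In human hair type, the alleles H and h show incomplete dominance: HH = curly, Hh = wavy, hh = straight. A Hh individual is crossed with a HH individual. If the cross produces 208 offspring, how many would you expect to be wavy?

Punnett square for Hh × HH:
Offspring genotypes: 2 HH, 2 Hh
Phenotype counts: 2 curly, 2 wavy
wavy: 2 out of 4 → fraction 1/2
Expected count = 1/2 × 208 = 104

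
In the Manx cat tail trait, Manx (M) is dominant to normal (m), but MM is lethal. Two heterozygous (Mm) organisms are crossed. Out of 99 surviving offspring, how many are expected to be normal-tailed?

Cross: Mm × Mm
Punnett square offspring (before lethality): 1 MM, 2 Mm, 1 mm
The MM genotype is lethal (embryos die); surviving offspring: 2 Mm, 1 mm
normal-tailed: 1 out of 3 → fraction 1/3
Expected count = 1/3 × 99 = 33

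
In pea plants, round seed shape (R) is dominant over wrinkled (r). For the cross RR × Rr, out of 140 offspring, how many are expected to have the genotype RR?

Punnett square for RR × Rr:
Offspring genotypes: 2 RR, 2 Rr
Total offspring: 4
Count with target: 2
Probability: 2/4 = 1/2
Expected count = 1/2 × 140 = 70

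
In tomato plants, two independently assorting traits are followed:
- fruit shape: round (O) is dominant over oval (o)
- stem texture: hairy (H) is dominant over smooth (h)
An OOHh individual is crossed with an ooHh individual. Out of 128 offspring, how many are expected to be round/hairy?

Dihybrid cross OOHh × ooHh — consider each gene separately:
fruit shape: OO × oo → 4 Oo → 4 O_ (out of 4)
stem texture: Hh × Hh → 1 HH, 2 Hh, 1 hh → 3 H_ : 1 hh (out of 4)
Combine (counts out of 4 × 4 = 16): round/hairy (O_H_) = 4×3 = 12; round/smooth (O_hh) = 4×1 = 4
Phenotype counts (out of 16): 12 round/hairy, 4 round/smooth
round/hairy: 12 out of 16 → fraction 3/4
Expected count = 3/4 × 128 = 96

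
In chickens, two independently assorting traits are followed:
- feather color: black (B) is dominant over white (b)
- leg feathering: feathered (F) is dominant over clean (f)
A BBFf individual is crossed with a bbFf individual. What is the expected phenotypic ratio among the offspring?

Dihybrid cross BBFf × bbFf — consider each gene separately:
feather color: BB × bb → 4 Bb → 4 B_ (out of 4)
leg feathering: Ff × Ff → 1 FF, 2 Ff, 1 ff → 3 F_ : 1 ff (out of 4)
Combine (counts out of 4 × 4 = 16): black/feathered (B_F_) = 4×3 = 12; black/clean (B_ff) = 4×1 = 4
Phenotype counts (out of 16): 12 black/feathered, 4 black/clean
Ratio: 3 black/feathered : 1 black/clean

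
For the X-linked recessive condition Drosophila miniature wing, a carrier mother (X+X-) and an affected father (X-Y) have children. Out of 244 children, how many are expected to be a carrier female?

Cross: X+X- × X-Y
Offspring: 1 X+X-, 1 X+Y, 1 X-X-, 1 X-Y
Probability of a carrier female: 1/4
Expected count = 1/4 × 244 = 61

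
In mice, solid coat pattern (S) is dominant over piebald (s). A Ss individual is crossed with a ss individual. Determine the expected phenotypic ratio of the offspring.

Punnett square for Ss × ss:
Offspring genotypes: 2 Ss, 2 ss
solid: 2, piebald: 2
Ratio: 1:1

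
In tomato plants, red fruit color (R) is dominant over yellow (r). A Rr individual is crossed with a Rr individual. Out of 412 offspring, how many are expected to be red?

Punnett square for Rr × Rr:
Offspring genotypes: 1 RR, 2 Rr, 1 rr
red: 3, yellow: 1
red: 3 out of 4 → fraction 3/4
Expected count = 3/4 × 412 = 309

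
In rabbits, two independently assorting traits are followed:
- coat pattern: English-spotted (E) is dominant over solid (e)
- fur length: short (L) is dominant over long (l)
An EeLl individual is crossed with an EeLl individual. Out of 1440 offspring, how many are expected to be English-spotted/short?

Dihybrid cross EeLl × EeLl — consider each gene separately:
coat pattern: Ee × Ee → 1 EE, 2 Ee, 1 ee → 3 E_ : 1 ee (out of 4)
fur length: Ll × Ll → 1 LL, 2 Ll, 1 ll → 3 L_ : 1 ll (out of 4)
Combine (counts out of 4 × 4 = 16): English-spotted/short (E_L_) = 3×3 = 9; English-spotted/long (E_ll) = 3×1 = 3; solid/short (eeL_) = 1×3 = 3; solid/long (eell) = 1×1 = 1
Phenotype counts (out of 16): 9 English-spotted/short, 3 English-spotted/long, 3 solid/short, 1 solid/long
English-spotted/short: 9 out of 16 → fraction 9/16
Expected count = 9/16 × 1440 = 810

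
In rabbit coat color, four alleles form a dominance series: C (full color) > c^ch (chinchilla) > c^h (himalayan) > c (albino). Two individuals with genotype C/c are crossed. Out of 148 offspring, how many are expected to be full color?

Cross: C/c × C/c
Allele dominance: C > c^ch > c^h > c
Offspring genotypes: 1 C/C, 2 C/c, 1 c/c
Phenotype counts: 3 full color, 1 albino
full color: 3 out of 4 → fraction 3/4
Expected count = 3/4 × 148 = 111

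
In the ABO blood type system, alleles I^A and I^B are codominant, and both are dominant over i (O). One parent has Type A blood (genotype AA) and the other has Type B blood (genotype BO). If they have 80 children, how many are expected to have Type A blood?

Cross: AA × BO
Possible offspring genotypes: 2 AB, 2 AO
Blood type counts: 2 Type AB, 2 Type A
Probability of Type A: 2/4 = 1/2
Expected count = 1/2 × 80 = 40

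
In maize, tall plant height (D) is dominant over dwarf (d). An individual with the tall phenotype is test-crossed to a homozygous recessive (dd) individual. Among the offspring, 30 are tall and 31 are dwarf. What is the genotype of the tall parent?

Test cross: ? × dd
Offspring: 30 tall, 31 dwarf — approximately 1:1.
A 1:1 ratio in a test cross indicates the unknown parent is heterozygous (Dd).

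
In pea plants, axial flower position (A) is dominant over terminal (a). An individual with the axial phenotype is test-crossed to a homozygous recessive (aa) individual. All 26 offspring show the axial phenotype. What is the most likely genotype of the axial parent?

Test cross: ? × aa
All offspring are axial.
If the unknown parent were heterozygous (Aa), about half of 26 offspring would be terminal; none are. The unknown parent is most likely homozygous dominant (AA).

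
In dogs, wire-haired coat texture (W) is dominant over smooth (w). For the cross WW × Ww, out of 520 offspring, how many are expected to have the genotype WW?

Punnett square for WW × Ww:
Offspring genotypes: 2 WW, 2 Ww
Total offspring: 4
Count with target: 2
Probability: 2/4 = 1/2
Expected count = 1/2 × 520 = 260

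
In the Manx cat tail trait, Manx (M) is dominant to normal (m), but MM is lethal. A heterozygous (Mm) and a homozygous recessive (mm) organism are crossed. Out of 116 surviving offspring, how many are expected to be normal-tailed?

Cross: Mm × mm
Punnett square offspring (before lethality): 2 Mm, 2 mm
No MM offspring are produced in this cross.
normal-tailed: 2 out of 4 → fraction 1/2
Expected count = 1/2 × 116 = 58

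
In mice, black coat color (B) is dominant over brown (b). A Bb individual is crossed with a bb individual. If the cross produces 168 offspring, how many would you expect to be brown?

Punnett square for Bb × bb:
Offspring genotypes: 2 Bb, 2 bb
black: 2, brown: 2
brown: 2 out of 4 → fraction 1/2
Expected count = 1/2 × 168 = 84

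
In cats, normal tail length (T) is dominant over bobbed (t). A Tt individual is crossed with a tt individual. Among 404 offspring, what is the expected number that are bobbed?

Punnett square for Tt × tt:
Offspring genotypes: 2 Tt, 2 tt
normal: 2, bobbed: 2
bobbed: 2 out of 4 → fraction 1/2
Expected count = 1/2 × 404 = 202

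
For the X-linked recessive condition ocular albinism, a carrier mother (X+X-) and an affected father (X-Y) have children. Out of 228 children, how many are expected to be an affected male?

Cross: X+X- × X-Y
Offspring: 1 X+X-, 1 X+Y, 1 X-X-, 1 X-Y
Probability of an affected male: 1/4
Expected count = 1/4 × 228 = 57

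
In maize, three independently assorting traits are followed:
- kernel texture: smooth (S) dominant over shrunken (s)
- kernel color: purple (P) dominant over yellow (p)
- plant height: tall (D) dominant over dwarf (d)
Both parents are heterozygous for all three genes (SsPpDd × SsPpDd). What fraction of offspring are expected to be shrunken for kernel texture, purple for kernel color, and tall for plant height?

Trihybrid cross: SsPpDd × SsPpDd
Each trait segregates independently with a 3:1 phenotypic ratio, so each gene contributes 3/4 (dominant) or 1/4 (recessive).
Target: shrunken (kernel texture), purple (kernel color), tall (plant height)
Probability = product of independent per-trait probabilities
= 1/4 × 3/4 × 3/4 = 9/64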